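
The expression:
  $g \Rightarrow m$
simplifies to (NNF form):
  $m \vee \neg g$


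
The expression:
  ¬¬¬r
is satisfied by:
  {r: False}


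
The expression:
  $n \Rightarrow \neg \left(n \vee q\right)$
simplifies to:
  $\neg n$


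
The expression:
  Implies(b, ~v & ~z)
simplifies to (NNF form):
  ~b | (~v & ~z)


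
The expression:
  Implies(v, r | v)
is always true.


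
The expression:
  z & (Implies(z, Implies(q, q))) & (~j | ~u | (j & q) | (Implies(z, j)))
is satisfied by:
  {z: True}


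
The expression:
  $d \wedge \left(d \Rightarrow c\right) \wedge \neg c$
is never true.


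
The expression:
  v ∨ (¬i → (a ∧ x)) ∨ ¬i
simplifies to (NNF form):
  True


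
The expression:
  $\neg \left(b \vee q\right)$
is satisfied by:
  {q: False, b: False}


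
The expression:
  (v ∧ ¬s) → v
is always true.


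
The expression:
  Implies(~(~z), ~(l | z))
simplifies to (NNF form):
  ~z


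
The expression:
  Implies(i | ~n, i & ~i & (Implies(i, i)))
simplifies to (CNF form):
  n & ~i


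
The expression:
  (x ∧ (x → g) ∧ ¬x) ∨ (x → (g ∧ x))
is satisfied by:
  {g: True, x: False}
  {x: False, g: False}
  {x: True, g: True}


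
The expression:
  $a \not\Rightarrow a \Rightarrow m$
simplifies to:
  $\text{True}$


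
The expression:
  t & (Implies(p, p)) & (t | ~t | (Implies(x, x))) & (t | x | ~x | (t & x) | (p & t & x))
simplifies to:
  t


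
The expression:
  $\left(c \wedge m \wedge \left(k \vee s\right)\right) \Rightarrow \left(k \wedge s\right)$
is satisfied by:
  {s: False, m: False, c: False, k: False}
  {k: True, s: False, m: False, c: False}
  {s: True, k: False, m: False, c: False}
  {k: True, s: True, m: False, c: False}
  {c: True, k: False, s: False, m: False}
  {c: True, k: True, s: False, m: False}
  {c: True, s: True, k: False, m: False}
  {c: True, k: True, s: True, m: False}
  {m: True, c: False, s: False, k: False}
  {m: True, k: True, c: False, s: False}
  {m: True, s: True, c: False, k: False}
  {k: True, m: True, s: True, c: False}
  {m: True, c: True, k: False, s: False}
  {k: True, m: True, c: True, s: True}


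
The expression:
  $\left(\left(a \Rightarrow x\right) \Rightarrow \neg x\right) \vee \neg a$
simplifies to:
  $\neg a \vee \neg x$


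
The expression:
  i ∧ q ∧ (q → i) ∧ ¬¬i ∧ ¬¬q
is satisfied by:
  {i: True, q: True}


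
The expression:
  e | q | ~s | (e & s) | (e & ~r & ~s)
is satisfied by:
  {q: True, e: True, s: False}
  {q: True, s: False, e: False}
  {e: True, s: False, q: False}
  {e: False, s: False, q: False}
  {q: True, e: True, s: True}
  {q: True, s: True, e: False}
  {e: True, s: True, q: False}


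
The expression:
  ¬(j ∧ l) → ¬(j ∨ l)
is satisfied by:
  {l: False, j: False}
  {j: True, l: True}


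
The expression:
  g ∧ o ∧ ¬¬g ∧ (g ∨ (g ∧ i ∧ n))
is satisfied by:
  {g: True, o: True}


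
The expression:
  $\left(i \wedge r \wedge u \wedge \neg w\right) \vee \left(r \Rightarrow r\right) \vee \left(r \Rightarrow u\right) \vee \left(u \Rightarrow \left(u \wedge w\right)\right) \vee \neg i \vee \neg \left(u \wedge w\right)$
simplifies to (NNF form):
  $\text{True}$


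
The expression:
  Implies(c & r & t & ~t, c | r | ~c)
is always true.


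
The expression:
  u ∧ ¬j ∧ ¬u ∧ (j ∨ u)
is never true.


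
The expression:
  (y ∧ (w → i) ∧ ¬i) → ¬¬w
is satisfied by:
  {i: True, w: True, y: False}
  {i: True, w: False, y: False}
  {w: True, i: False, y: False}
  {i: False, w: False, y: False}
  {i: True, y: True, w: True}
  {i: True, y: True, w: False}
  {y: True, w: True, i: False}


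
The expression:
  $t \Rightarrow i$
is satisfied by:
  {i: True, t: False}
  {t: False, i: False}
  {t: True, i: True}


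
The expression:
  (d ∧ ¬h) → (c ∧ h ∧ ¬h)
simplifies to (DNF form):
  h ∨ ¬d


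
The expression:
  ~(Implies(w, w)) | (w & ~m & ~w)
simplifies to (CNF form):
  False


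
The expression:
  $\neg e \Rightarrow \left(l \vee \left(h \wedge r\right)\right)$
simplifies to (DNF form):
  $e \vee l \vee \left(h \wedge r\right)$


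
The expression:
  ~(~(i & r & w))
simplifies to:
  i & r & w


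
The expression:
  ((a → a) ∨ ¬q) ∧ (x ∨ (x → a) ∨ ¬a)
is always true.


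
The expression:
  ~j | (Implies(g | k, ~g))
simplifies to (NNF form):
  ~g | ~j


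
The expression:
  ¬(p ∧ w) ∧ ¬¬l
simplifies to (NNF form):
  l ∧ (¬p ∨ ¬w)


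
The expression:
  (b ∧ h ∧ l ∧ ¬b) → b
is always true.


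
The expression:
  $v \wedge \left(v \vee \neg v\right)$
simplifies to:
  $v$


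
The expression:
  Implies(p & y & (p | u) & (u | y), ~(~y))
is always true.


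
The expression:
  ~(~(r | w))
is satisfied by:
  {r: True, w: True}
  {r: True, w: False}
  {w: True, r: False}


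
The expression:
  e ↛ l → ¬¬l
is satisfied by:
  {l: True, e: False}
  {e: False, l: False}
  {e: True, l: True}


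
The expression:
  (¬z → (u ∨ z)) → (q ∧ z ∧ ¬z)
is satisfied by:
  {u: False, z: False}


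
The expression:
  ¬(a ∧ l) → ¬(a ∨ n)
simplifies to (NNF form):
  (a ∧ l) ∨ (¬a ∧ ¬n)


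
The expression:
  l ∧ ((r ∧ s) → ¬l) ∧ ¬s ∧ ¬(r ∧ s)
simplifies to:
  l ∧ ¬s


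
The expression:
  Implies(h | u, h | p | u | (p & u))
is always true.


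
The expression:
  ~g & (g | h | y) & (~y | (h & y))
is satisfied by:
  {h: True, g: False}


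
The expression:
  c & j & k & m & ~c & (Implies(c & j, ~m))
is never true.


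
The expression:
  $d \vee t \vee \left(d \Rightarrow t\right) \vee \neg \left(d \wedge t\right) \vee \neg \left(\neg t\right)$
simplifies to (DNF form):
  $\text{True}$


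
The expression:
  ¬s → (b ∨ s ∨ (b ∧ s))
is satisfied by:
  {b: True, s: True}
  {b: True, s: False}
  {s: True, b: False}


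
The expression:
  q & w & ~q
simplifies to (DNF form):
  False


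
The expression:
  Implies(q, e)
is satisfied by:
  {e: True, q: False}
  {q: False, e: False}
  {q: True, e: True}


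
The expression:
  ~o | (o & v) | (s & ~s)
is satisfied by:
  {v: True, o: False}
  {o: False, v: False}
  {o: True, v: True}


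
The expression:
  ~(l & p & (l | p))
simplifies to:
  ~l | ~p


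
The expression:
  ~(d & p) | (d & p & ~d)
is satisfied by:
  {p: False, d: False}
  {d: True, p: False}
  {p: True, d: False}


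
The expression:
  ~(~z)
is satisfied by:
  {z: True}


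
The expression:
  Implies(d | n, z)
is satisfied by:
  {z: True, n: False, d: False}
  {d: True, z: True, n: False}
  {z: True, n: True, d: False}
  {d: True, z: True, n: True}
  {d: False, n: False, z: False}


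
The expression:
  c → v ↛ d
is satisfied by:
  {v: True, c: False, d: False}
  {v: False, c: False, d: False}
  {d: True, v: True, c: False}
  {d: True, v: False, c: False}
  {c: True, v: True, d: False}


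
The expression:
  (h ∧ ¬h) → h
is always true.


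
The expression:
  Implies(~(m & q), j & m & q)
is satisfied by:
  {m: True, q: True}


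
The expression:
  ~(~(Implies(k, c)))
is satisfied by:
  {c: True, k: False}
  {k: False, c: False}
  {k: True, c: True}


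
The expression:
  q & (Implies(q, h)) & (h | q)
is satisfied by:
  {h: True, q: True}


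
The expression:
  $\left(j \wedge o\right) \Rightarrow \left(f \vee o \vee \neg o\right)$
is always true.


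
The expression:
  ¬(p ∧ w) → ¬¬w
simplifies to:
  w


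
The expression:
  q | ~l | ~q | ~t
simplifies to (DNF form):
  True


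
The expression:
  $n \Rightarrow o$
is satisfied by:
  {o: True, n: False}
  {n: False, o: False}
  {n: True, o: True}


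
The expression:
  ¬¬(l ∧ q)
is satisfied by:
  {q: True, l: True}


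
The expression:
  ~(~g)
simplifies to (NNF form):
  g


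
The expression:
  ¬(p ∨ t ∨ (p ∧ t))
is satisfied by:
  {p: False, t: False}


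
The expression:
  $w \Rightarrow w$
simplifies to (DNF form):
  $\text{True}$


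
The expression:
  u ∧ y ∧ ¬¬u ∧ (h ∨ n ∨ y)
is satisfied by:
  {u: True, y: True}


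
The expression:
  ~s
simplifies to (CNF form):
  ~s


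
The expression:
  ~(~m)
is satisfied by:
  {m: True}


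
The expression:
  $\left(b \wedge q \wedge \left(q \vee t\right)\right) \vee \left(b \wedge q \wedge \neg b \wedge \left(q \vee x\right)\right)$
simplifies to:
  $b \wedge q$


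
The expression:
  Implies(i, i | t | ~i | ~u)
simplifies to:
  True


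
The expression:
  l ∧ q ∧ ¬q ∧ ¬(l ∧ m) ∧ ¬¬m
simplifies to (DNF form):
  False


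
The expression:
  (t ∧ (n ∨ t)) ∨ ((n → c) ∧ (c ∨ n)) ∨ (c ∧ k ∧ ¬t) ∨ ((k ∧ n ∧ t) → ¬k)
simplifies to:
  True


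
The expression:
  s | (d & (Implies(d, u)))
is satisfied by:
  {d: True, s: True, u: True}
  {d: True, s: True, u: False}
  {s: True, u: True, d: False}
  {s: True, u: False, d: False}
  {d: True, u: True, s: False}


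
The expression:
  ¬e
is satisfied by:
  {e: False}


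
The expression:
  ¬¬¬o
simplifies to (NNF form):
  ¬o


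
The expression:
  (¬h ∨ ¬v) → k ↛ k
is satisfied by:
  {h: True, v: True}


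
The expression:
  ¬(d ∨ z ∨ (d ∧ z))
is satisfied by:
  {d: False, z: False}


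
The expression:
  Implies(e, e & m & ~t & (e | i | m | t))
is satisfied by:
  {m: True, t: False, e: False}
  {t: False, e: False, m: False}
  {m: True, t: True, e: False}
  {t: True, m: False, e: False}
  {e: True, m: True, t: False}


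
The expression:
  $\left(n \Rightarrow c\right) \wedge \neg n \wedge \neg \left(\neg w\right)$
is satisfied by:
  {w: True, n: False}


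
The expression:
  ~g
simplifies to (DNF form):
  ~g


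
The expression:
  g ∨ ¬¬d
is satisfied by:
  {d: True, g: True}
  {d: True, g: False}
  {g: True, d: False}


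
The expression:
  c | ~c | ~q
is always true.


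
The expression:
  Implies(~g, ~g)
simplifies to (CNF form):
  True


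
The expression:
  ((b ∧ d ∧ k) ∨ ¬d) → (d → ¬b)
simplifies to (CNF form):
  ¬b ∨ ¬d ∨ ¬k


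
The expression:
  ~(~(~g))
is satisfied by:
  {g: False}


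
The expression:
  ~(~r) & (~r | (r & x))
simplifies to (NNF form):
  r & x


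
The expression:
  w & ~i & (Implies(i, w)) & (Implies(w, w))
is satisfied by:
  {w: True, i: False}


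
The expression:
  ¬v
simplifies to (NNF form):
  ¬v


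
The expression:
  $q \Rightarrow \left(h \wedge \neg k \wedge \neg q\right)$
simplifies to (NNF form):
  $\neg q$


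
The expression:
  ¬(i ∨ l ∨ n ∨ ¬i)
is never true.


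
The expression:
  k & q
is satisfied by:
  {q: True, k: True}


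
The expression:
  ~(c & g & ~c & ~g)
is always true.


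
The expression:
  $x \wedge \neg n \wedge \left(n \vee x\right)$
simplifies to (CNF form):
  $x \wedge \neg n$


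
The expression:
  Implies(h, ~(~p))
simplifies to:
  p | ~h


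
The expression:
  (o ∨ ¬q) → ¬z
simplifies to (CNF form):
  (q ∨ ¬z) ∧ (¬o ∨ ¬z)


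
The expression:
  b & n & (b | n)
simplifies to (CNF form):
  b & n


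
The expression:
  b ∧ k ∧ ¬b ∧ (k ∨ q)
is never true.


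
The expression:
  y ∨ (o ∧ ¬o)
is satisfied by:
  {y: True}


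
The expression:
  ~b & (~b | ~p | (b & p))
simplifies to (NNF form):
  ~b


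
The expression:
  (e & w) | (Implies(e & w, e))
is always true.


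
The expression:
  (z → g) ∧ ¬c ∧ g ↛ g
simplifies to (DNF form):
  False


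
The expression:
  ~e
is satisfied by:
  {e: False}


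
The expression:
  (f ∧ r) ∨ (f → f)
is always true.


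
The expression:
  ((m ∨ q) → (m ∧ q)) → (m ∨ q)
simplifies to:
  m ∨ q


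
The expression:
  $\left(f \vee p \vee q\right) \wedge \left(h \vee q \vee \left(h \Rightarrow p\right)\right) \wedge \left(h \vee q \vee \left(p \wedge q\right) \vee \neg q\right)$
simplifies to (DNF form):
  $f \vee p \vee q$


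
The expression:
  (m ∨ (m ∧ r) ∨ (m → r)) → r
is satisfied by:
  {r: True}


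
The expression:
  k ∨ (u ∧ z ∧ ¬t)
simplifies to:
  k ∨ (u ∧ z ∧ ¬t)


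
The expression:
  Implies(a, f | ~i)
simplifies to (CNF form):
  f | ~a | ~i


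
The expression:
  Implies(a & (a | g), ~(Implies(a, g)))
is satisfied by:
  {g: False, a: False}
  {a: True, g: False}
  {g: True, a: False}


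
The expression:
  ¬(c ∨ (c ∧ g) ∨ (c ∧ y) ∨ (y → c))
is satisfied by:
  {y: True, c: False}


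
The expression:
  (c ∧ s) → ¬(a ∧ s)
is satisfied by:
  {s: False, c: False, a: False}
  {a: True, s: False, c: False}
  {c: True, s: False, a: False}
  {a: True, c: True, s: False}
  {s: True, a: False, c: False}
  {a: True, s: True, c: False}
  {c: True, s: True, a: False}


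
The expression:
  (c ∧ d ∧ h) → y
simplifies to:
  y ∨ ¬c ∨ ¬d ∨ ¬h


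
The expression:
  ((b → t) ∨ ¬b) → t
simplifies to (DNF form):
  b ∨ t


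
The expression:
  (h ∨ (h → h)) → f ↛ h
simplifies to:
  f ∧ ¬h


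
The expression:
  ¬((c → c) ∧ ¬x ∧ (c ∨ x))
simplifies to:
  x ∨ ¬c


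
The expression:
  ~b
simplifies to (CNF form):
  ~b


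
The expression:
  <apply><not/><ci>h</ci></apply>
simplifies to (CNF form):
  <apply><not/><ci>h</ci></apply>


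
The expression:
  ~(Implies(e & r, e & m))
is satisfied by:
  {e: True, r: True, m: False}


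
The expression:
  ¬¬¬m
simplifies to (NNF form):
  ¬m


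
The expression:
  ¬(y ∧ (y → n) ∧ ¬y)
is always true.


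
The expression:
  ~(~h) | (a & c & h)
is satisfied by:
  {h: True}


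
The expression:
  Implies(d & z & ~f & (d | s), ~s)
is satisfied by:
  {f: True, s: False, z: False, d: False}
  {d: False, s: False, f: False, z: False}
  {d: True, f: True, s: False, z: False}
  {d: True, s: False, f: False, z: False}
  {z: True, f: True, d: False, s: False}
  {z: True, d: False, s: False, f: False}
  {z: True, d: True, f: True, s: False}
  {z: True, d: True, s: False, f: False}
  {f: True, s: True, z: False, d: False}
  {s: True, z: False, f: False, d: False}
  {d: True, s: True, f: True, z: False}
  {d: True, s: True, z: False, f: False}
  {f: True, s: True, z: True, d: False}
  {s: True, z: True, d: False, f: False}
  {d: True, s: True, z: True, f: True}


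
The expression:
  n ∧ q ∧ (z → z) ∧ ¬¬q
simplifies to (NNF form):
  n ∧ q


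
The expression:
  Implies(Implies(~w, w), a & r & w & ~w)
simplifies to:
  ~w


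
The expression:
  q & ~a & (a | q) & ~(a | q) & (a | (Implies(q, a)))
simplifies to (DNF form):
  False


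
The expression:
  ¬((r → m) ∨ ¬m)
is never true.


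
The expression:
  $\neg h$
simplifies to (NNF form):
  $\neg h$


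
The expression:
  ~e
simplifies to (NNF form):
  ~e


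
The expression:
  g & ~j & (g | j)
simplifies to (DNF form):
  g & ~j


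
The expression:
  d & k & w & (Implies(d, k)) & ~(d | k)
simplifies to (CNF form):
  False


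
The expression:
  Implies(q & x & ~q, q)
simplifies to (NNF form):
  True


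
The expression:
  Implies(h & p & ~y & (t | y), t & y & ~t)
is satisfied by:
  {y: True, p: False, t: False, h: False}
  {y: False, p: False, t: False, h: False}
  {h: True, y: True, p: False, t: False}
  {h: True, y: False, p: False, t: False}
  {y: True, t: True, h: False, p: False}
  {t: True, h: False, p: False, y: False}
  {h: True, t: True, y: True, p: False}
  {h: True, t: True, y: False, p: False}
  {y: True, p: True, h: False, t: False}
  {p: True, h: False, t: False, y: False}
  {y: True, h: True, p: True, t: False}
  {h: True, p: True, y: False, t: False}
  {y: True, t: True, p: True, h: False}
  {t: True, p: True, h: False, y: False}
  {h: True, t: True, p: True, y: True}


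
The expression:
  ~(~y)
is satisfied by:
  {y: True}


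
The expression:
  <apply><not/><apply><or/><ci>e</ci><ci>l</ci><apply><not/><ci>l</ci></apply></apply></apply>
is never true.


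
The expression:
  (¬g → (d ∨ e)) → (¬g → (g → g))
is always true.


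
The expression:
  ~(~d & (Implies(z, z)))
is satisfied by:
  {d: True}


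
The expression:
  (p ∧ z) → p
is always true.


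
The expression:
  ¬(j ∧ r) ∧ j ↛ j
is never true.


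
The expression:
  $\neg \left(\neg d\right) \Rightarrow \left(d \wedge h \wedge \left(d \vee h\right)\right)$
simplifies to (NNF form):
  $h \vee \neg d$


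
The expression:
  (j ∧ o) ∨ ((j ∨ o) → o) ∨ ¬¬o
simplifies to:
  o ∨ ¬j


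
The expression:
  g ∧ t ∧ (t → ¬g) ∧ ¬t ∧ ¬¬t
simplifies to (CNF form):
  False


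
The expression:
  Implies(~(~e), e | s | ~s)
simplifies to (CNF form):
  True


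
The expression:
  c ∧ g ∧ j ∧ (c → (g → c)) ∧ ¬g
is never true.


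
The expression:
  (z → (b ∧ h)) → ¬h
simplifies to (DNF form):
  (z ∧ ¬b) ∨ ¬h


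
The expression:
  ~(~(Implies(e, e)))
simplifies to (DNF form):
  True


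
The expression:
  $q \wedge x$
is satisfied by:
  {x: True, q: True}


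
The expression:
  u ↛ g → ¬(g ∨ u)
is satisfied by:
  {g: True, u: False}
  {u: False, g: False}
  {u: True, g: True}


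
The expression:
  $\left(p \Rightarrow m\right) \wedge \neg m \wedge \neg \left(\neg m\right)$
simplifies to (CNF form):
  $\text{False}$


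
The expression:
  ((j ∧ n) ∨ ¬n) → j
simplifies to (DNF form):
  j ∨ n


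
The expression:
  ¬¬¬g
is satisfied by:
  {g: False}


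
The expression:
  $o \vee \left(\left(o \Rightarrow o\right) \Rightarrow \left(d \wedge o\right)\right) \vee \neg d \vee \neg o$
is always true.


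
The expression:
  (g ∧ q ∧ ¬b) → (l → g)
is always true.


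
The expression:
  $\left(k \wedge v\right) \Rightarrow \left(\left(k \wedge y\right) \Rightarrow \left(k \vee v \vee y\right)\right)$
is always true.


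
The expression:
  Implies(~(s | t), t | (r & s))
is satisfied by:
  {t: True, s: True}
  {t: True, s: False}
  {s: True, t: False}


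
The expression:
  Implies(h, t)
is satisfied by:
  {t: True, h: False}
  {h: False, t: False}
  {h: True, t: True}


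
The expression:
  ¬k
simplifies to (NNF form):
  ¬k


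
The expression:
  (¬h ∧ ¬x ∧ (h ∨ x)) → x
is always true.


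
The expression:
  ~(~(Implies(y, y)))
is always true.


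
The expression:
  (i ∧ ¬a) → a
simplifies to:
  a ∨ ¬i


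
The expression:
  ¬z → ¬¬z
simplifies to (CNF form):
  z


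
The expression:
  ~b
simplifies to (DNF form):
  ~b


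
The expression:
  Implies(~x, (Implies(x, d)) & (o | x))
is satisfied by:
  {x: True, o: True}
  {x: True, o: False}
  {o: True, x: False}


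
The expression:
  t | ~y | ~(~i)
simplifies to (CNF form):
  i | t | ~y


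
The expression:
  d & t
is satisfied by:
  {t: True, d: True}


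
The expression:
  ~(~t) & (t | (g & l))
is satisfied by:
  {t: True}


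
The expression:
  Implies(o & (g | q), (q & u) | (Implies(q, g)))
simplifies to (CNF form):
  g | u | ~o | ~q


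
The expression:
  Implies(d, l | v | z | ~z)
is always true.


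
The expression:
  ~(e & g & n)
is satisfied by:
  {g: False, e: False, n: False}
  {n: True, g: False, e: False}
  {e: True, g: False, n: False}
  {n: True, e: True, g: False}
  {g: True, n: False, e: False}
  {n: True, g: True, e: False}
  {e: True, g: True, n: False}


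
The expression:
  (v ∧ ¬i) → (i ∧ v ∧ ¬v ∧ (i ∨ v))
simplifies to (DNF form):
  i ∨ ¬v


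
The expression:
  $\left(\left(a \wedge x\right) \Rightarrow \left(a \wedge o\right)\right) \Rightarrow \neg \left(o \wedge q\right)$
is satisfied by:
  {o: False, q: False}
  {q: True, o: False}
  {o: True, q: False}


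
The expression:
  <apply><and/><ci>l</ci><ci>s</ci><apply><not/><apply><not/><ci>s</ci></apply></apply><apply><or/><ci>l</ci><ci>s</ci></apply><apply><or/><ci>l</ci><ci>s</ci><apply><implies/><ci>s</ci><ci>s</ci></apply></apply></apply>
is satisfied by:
  {s: True, l: True}


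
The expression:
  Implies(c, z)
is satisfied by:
  {z: True, c: False}
  {c: False, z: False}
  {c: True, z: True}


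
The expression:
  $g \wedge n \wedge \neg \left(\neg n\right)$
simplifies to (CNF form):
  $g \wedge n$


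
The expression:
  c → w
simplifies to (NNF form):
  w ∨ ¬c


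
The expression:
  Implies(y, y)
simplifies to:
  True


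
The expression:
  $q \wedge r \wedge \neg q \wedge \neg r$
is never true.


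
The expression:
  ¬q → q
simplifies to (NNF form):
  q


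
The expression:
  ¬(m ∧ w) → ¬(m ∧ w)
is always true.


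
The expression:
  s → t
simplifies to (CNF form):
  t ∨ ¬s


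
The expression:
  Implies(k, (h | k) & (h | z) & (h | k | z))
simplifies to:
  h | z | ~k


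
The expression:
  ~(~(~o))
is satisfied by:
  {o: False}


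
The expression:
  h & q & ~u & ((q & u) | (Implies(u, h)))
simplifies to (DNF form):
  h & q & ~u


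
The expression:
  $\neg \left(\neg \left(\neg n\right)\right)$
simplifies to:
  $\neg n$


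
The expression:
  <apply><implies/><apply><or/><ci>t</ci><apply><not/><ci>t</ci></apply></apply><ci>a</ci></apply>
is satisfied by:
  {a: True}


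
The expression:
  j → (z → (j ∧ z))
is always true.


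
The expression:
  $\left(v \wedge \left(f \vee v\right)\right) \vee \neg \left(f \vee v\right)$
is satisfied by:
  {v: True, f: False}
  {f: False, v: False}
  {f: True, v: True}


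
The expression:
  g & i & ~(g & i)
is never true.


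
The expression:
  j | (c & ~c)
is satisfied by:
  {j: True}


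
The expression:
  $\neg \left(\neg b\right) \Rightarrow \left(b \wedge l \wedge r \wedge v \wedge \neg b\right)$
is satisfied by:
  {b: False}


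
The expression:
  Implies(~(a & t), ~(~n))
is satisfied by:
  {n: True, a: True, t: True}
  {n: True, a: True, t: False}
  {n: True, t: True, a: False}
  {n: True, t: False, a: False}
  {a: True, t: True, n: False}


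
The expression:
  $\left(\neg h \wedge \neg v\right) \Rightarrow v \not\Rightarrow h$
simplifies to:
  $h \vee v$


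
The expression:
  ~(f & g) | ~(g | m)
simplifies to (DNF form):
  ~f | ~g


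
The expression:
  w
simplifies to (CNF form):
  w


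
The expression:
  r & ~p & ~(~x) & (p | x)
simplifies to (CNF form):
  r & x & ~p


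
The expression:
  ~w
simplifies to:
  ~w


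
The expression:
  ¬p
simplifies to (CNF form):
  ¬p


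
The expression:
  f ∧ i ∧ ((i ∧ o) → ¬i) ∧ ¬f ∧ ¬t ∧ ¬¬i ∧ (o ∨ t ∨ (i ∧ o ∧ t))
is never true.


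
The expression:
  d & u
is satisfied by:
  {u: True, d: True}


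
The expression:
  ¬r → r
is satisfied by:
  {r: True}


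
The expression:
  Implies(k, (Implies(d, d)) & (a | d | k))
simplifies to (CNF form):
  True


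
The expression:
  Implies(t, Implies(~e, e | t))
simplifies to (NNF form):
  True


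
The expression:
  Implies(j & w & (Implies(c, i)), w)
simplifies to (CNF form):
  True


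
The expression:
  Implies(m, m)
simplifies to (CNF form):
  True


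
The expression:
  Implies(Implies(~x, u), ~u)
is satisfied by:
  {u: False}


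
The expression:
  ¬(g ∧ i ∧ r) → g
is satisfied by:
  {g: True}


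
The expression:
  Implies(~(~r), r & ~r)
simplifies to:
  ~r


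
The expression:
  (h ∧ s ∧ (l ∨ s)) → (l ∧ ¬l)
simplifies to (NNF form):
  ¬h ∨ ¬s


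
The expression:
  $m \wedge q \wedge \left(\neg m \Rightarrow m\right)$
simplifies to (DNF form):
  $m \wedge q$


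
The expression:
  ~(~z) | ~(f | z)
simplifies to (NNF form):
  z | ~f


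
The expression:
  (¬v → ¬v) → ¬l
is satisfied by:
  {l: False}


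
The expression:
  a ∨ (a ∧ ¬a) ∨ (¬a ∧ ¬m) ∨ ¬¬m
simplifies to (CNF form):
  True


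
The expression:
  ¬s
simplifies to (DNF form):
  ¬s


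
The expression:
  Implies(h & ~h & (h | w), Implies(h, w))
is always true.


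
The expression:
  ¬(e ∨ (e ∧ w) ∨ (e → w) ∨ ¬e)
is never true.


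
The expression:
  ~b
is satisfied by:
  {b: False}


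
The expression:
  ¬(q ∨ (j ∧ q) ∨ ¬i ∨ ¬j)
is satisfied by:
  {i: True, j: True, q: False}


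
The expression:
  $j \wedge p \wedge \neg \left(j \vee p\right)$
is never true.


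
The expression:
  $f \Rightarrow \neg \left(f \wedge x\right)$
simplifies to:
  $\neg f \vee \neg x$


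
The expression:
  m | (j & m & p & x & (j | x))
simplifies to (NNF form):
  m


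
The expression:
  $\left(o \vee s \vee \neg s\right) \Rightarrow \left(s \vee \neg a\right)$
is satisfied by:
  {s: True, a: False}
  {a: False, s: False}
  {a: True, s: True}


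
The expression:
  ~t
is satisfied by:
  {t: False}


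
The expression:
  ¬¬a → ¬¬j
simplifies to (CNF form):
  j ∨ ¬a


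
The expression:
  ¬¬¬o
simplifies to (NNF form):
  ¬o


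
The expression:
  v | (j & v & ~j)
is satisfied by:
  {v: True}


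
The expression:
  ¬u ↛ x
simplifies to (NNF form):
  x ∨ ¬u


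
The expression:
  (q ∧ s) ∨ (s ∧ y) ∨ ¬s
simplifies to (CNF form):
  q ∨ y ∨ ¬s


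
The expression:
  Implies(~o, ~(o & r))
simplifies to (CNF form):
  True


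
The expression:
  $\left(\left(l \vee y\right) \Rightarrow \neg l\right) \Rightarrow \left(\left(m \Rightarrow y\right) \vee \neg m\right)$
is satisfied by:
  {y: True, l: True, m: False}
  {y: True, m: False, l: False}
  {l: True, m: False, y: False}
  {l: False, m: False, y: False}
  {y: True, l: True, m: True}
  {y: True, m: True, l: False}
  {l: True, m: True, y: False}


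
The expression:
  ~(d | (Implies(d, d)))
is never true.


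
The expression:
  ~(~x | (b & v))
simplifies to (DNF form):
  (x & ~b) | (x & ~v)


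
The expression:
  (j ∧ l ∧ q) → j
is always true.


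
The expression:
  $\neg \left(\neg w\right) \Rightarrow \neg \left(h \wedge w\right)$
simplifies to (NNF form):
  $\neg h \vee \neg w$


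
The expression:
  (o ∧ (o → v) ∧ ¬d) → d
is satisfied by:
  {d: True, v: False, o: False}
  {v: False, o: False, d: False}
  {d: True, o: True, v: False}
  {o: True, v: False, d: False}
  {d: True, v: True, o: False}
  {v: True, d: False, o: False}
  {d: True, o: True, v: True}


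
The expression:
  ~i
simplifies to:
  ~i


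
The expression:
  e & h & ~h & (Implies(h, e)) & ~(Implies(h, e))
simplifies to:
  False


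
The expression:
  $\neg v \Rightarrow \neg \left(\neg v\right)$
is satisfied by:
  {v: True}


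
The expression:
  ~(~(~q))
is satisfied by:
  {q: False}


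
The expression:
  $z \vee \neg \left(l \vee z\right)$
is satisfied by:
  {z: True, l: False}
  {l: False, z: False}
  {l: True, z: True}


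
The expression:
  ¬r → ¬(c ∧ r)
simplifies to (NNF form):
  True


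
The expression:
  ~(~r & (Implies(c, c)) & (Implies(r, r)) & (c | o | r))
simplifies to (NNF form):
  r | (~c & ~o)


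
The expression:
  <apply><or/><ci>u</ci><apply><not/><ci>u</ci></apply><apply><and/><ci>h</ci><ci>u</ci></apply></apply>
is always true.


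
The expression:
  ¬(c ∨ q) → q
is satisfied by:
  {q: True, c: True}
  {q: True, c: False}
  {c: True, q: False}


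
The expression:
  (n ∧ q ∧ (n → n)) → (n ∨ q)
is always true.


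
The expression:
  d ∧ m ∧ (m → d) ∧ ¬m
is never true.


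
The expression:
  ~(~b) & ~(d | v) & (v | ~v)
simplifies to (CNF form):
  b & ~d & ~v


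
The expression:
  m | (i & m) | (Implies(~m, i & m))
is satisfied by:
  {m: True}


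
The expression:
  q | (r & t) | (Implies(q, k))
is always true.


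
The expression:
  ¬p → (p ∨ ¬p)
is always true.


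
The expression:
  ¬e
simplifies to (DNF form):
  ¬e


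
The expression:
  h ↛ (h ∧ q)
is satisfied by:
  {h: True, q: False}


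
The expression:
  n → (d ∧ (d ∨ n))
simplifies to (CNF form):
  d ∨ ¬n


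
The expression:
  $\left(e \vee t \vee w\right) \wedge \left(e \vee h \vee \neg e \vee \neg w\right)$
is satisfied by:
  {t: True, e: True, w: True}
  {t: True, e: True, w: False}
  {t: True, w: True, e: False}
  {t: True, w: False, e: False}
  {e: True, w: True, t: False}
  {e: True, w: False, t: False}
  {w: True, e: False, t: False}


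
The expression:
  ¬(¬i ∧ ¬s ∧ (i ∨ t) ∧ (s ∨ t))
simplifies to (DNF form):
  i ∨ s ∨ ¬t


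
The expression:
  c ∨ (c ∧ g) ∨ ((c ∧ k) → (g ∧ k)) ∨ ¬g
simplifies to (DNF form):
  True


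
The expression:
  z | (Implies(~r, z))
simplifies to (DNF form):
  r | z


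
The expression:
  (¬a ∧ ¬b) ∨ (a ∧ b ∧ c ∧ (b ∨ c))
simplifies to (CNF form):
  (a ∨ ¬b) ∧ (b ∨ ¬a) ∧ (c ∨ ¬b)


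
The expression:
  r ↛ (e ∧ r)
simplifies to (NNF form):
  r ∧ ¬e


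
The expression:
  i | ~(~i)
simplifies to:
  i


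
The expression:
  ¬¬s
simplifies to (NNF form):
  s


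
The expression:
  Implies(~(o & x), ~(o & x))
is always true.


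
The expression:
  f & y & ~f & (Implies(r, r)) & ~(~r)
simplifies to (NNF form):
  False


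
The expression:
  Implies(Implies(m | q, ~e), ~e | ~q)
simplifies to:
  True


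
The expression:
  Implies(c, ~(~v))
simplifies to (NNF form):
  v | ~c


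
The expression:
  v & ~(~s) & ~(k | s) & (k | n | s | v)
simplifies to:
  False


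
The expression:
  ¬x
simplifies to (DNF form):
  ¬x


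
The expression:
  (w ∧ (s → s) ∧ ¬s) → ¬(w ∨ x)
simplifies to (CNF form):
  s ∨ ¬w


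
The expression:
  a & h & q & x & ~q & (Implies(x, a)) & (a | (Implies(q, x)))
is never true.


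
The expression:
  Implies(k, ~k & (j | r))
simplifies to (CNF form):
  ~k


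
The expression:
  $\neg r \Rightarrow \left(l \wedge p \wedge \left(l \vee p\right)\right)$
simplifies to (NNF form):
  $r \vee \left(l \wedge p\right)$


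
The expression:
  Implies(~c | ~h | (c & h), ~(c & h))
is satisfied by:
  {h: False, c: False}
  {c: True, h: False}
  {h: True, c: False}


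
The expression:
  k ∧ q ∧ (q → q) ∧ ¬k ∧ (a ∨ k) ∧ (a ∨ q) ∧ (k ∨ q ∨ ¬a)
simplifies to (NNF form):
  False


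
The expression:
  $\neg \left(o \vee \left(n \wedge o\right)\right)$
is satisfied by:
  {o: False}


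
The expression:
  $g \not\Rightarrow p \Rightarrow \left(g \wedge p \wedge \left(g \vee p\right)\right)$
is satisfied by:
  {p: True, g: False}
  {g: False, p: False}
  {g: True, p: True}


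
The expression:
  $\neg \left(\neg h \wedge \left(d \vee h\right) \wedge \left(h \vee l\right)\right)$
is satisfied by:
  {h: True, l: False, d: False}
  {l: False, d: False, h: False}
  {d: True, h: True, l: False}
  {d: True, l: False, h: False}
  {h: True, l: True, d: False}
  {l: True, h: False, d: False}
  {d: True, l: True, h: True}


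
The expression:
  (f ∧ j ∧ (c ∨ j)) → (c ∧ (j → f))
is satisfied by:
  {c: True, j: False, f: False}
  {c: False, j: False, f: False}
  {f: True, c: True, j: False}
  {f: True, c: False, j: False}
  {j: True, c: True, f: False}
  {j: True, c: False, f: False}
  {j: True, f: True, c: True}


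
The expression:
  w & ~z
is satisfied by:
  {w: True, z: False}


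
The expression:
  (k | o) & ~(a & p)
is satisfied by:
  {o: True, k: True, p: False, a: False}
  {o: True, k: False, p: False, a: False}
  {k: True, a: False, o: False, p: False}
  {a: True, o: True, k: True, p: False}
  {a: True, o: True, k: False, p: False}
  {a: True, k: True, o: False, p: False}
  {p: True, o: True, k: True, a: False}
  {p: True, o: True, k: False, a: False}
  {p: True, k: True, o: False, a: False}


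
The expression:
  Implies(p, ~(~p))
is always true.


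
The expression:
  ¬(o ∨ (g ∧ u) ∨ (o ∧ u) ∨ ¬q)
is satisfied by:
  {q: True, g: False, o: False, u: False}
  {u: True, q: True, g: False, o: False}
  {g: True, q: True, u: False, o: False}


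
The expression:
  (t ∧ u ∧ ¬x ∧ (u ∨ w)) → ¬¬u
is always true.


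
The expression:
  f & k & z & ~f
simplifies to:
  False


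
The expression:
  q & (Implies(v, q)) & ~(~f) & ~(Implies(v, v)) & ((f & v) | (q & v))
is never true.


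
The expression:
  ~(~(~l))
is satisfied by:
  {l: False}


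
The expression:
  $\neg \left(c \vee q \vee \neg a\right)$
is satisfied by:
  {a: True, q: False, c: False}


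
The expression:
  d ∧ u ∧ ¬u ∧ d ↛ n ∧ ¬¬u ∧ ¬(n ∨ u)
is never true.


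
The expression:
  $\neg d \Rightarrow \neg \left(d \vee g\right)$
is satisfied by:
  {d: True, g: False}
  {g: False, d: False}
  {g: True, d: True}


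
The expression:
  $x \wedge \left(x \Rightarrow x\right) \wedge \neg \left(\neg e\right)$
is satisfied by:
  {e: True, x: True}


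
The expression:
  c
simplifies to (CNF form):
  c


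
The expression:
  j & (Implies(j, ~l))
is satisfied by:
  {j: True, l: False}


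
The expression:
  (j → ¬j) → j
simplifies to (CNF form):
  j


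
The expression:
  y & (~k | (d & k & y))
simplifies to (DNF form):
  (d & y) | (y & ~k)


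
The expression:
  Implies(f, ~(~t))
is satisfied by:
  {t: True, f: False}
  {f: False, t: False}
  {f: True, t: True}


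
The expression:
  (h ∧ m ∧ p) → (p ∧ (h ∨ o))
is always true.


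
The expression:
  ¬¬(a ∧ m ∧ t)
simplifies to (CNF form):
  a ∧ m ∧ t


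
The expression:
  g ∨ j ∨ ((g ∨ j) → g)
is always true.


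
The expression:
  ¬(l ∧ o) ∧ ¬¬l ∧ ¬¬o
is never true.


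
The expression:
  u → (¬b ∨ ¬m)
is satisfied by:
  {u: False, m: False, b: False}
  {b: True, u: False, m: False}
  {m: True, u: False, b: False}
  {b: True, m: True, u: False}
  {u: True, b: False, m: False}
  {b: True, u: True, m: False}
  {m: True, u: True, b: False}


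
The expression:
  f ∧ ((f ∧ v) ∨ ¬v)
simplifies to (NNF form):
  f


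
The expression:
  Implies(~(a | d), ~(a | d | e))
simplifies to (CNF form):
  a | d | ~e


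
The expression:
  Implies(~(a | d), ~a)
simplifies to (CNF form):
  True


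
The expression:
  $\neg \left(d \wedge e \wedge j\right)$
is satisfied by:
  {e: False, d: False, j: False}
  {j: True, e: False, d: False}
  {d: True, e: False, j: False}
  {j: True, d: True, e: False}
  {e: True, j: False, d: False}
  {j: True, e: True, d: False}
  {d: True, e: True, j: False}


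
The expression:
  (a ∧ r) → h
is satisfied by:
  {h: True, a: False, r: False}
  {h: False, a: False, r: False}
  {r: True, h: True, a: False}
  {r: True, h: False, a: False}
  {a: True, h: True, r: False}
  {a: True, h: False, r: False}
  {a: True, r: True, h: True}


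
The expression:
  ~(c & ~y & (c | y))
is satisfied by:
  {y: True, c: False}
  {c: False, y: False}
  {c: True, y: True}


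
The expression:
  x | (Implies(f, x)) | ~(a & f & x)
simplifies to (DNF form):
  True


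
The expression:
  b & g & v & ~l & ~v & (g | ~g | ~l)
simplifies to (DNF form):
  False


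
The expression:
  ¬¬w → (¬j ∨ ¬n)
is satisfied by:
  {w: False, n: False, j: False}
  {j: True, w: False, n: False}
  {n: True, w: False, j: False}
  {j: True, n: True, w: False}
  {w: True, j: False, n: False}
  {j: True, w: True, n: False}
  {n: True, w: True, j: False}


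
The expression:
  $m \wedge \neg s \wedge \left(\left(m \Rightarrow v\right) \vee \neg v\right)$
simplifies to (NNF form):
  $m \wedge \neg s$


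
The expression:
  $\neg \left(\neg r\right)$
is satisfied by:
  {r: True}


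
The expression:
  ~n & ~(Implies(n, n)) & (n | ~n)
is never true.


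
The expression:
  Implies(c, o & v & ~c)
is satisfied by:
  {c: False}


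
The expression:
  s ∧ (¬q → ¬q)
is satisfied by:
  {s: True}


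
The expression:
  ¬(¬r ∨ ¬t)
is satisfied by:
  {t: True, r: True}


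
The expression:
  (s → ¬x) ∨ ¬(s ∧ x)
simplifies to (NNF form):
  ¬s ∨ ¬x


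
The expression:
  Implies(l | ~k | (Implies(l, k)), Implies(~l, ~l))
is always true.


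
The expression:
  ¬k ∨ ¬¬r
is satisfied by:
  {r: True, k: False}
  {k: False, r: False}
  {k: True, r: True}


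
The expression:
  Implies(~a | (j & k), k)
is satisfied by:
  {a: True, k: True}
  {a: True, k: False}
  {k: True, a: False}


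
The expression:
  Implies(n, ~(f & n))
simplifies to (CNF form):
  ~f | ~n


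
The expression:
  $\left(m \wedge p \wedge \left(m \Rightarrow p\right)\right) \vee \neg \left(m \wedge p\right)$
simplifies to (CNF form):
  $\text{True}$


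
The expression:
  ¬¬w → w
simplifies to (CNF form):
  True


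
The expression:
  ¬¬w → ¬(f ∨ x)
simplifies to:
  (¬f ∧ ¬x) ∨ ¬w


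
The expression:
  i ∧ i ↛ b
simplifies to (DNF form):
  i ∧ ¬b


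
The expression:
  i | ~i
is always true.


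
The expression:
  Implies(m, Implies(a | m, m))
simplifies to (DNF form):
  True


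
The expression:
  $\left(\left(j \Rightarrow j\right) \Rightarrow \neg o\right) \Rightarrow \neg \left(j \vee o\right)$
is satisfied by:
  {o: True, j: False}
  {j: False, o: False}
  {j: True, o: True}


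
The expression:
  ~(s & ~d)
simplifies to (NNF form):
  d | ~s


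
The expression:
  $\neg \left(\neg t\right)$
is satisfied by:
  {t: True}


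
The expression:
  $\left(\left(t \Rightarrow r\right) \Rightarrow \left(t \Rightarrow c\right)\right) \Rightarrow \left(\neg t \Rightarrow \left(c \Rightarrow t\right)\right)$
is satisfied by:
  {t: True, c: False}
  {c: False, t: False}
  {c: True, t: True}


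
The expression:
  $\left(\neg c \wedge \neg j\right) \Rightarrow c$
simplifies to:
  $c \vee j$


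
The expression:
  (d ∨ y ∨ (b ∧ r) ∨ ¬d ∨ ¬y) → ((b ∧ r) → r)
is always true.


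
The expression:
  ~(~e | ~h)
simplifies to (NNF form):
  e & h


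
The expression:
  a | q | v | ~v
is always true.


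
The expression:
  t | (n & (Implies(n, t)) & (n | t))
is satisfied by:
  {t: True}
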